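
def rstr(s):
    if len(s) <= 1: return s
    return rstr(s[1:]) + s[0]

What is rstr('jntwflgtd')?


rstr('jntwflgtd') = rstr('ntwflgtd') + 'j'
rstr('ntwflgtd') = rstr('twflgtd') + 'n'
rstr('twflgtd') = rstr('wflgtd') + 't'
rstr('wflgtd') = rstr('flgtd') + 'w'
rstr('flgtd') = rstr('lgtd') + 'f'
rstr('lgtd') = rstr('gtd') + 'l'
rstr('gtd') = rstr('td') + 'g'
rstr('td') = rstr('d') + 't'
rstr('d') = 'd'  (base case)
Concatenating: 'd' + 't' + 'g' + 'l' + 'f' + 'w' + 't' + 'n' + 'j' = 'dtglfwtnj'

dtglfwtnj


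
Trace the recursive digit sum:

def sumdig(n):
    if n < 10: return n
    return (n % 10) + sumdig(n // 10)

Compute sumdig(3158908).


sumdig(3158908) = 8 + sumdig(315890)
sumdig(315890) = 0 + sumdig(31589)
sumdig(31589) = 9 + sumdig(3158)
sumdig(3158) = 8 + sumdig(315)
sumdig(315) = 5 + sumdig(31)
sumdig(31) = 1 + sumdig(3)
sumdig(3) = 3  (base case)
Total: 8 + 0 + 9 + 8 + 5 + 1 + 3 = 34

34


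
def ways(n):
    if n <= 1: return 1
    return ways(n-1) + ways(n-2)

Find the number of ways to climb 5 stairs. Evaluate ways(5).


Building up from base cases:
ways(0) = 1
ways(1) = 1
ways(2) = ways(1) + ways(0) = 1 + 1 = 2
ways(3) = ways(2) + ways(1) = 2 + 1 = 3
ways(4) = ways(3) + ways(2) = 3 + 2 = 5
ways(5) = ways(4) + ways(3) = 5 + 3 = 8

8


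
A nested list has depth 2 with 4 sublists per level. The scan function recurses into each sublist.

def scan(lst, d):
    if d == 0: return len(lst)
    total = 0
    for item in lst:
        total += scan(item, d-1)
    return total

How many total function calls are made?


At depth 0 (root): 1 call
At depth 1: each of 1 parents calls scan on 4 children = 4 calls
At depth 2: each of 4 parents calls scan on 4 children = 16 calls
Total: 1 + 4 + 16 = 21

21


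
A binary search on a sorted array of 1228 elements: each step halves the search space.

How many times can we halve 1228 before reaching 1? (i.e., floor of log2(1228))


1228 / 2 = 614
614 / 2 = 307
307 / 2 = 153
153 / 2 = 76
76 / 2 = 38
38 / 2 = 19
19 / 2 = 9
9 / 2 = 4
4 / 2 = 2
2 / 2 = 1
Reached 1 after 10 halvings

10


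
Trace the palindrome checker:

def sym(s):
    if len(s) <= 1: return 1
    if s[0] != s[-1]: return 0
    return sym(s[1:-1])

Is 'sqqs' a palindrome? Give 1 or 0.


sym('sqqs'): s[0]='s' == s[-1]='s' -> check sym('qq')
sym('qq'): s[0]='q' == s[-1]='q' -> check sym('')
sym(''): len <= 1 -> return 1  (base case)
Result: 1 (palindrome)

1


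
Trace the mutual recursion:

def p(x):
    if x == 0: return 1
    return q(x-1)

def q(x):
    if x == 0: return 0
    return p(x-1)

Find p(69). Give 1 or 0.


p(69) = q(68)
q(68) = p(67)
p(67) = q(66)
q(66) = p(65)
p(65) = q(64)
q(64) = p(63)
p(63) = q(62)
q(62) = p(61)
p(61) = q(60)
q(60) = p(59)
p(59) = q(58)
q(58) = p(57)
p(57) = q(56)
q(56) = p(55)
p(55) = q(54)
q(54) = p(53)
p(53) = q(52)
q(52) = p(51)
p(51) = q(50)
q(50) = p(49)
p(49) = q(48)
q(48) = p(47)
p(47) = q(46)
q(46) = p(45)
p(45) = q(44)
q(44) = p(43)
p(43) = q(42)
q(42) = p(41)
p(41) = q(40)
q(40) = p(39)
p(39) = q(38)
q(38) = p(37)
p(37) = q(36)
q(36) = p(35)
p(35) = q(34)
q(34) = p(33)
p(33) = q(32)
q(32) = p(31)
p(31) = q(30)
q(30) = p(29)
p(29) = q(28)
q(28) = p(27)
p(27) = q(26)
q(26) = p(25)
p(25) = q(24)
q(24) = p(23)
p(23) = q(22)
q(22) = p(21)
p(21) = q(20)
q(20) = p(19)
p(19) = q(18)
q(18) = p(17)
p(17) = q(16)
q(16) = p(15)
p(15) = q(14)
q(14) = p(13)
p(13) = q(12)
q(12) = p(11)
p(11) = q(10)
q(10) = p(9)
p(9) = q(8)
q(8) = p(7)
p(7) = q(6)
q(6) = p(5)
p(5) = q(4)
q(4) = p(3)
p(3) = q(2)
q(2) = p(1)
p(1) = q(0)
q(0) = 0  (base case)
Result: 0

0


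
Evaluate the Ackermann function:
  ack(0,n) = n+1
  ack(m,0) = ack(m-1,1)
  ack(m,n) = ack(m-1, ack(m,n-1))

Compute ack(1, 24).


ack(1, 24) = ack(0, ack(1, 23))
  ack(1, 23) = ack(0, ack(1, 22))
    ack(1, 22) = ack(0, ack(1, 21))
      ack(1, 21) = ack(0, ack(1, 20))
        ack(1, 20) = ack(0, ack(1, 19))
          ack(1, 19) = ack(0, ack(1, 18))
          ack(1, 18) = ack(0, ack(1, 17))
          ack(1, 17) = ack(0, ack(1, 16))
          ack(1, 16) = ack(0, ack(1, 15))
          ack(1, 15) = ack(0, ack(1, 14))
          ack(1, 14) = ack(0, ack(1, 13))
          ack(1, 13) = ack(0, ack(1, 12))
          ack(1, 12) = ack(0, ack(1, 11))
          ack(1, 11) = ack(0, ack(1, 10))
          ack(1, 10) = ack(0, ack(1, 9))
          ack(1, 9) = ack(0, ack(1, 8))
          ack(1, 8) = ack(0, ack(1, 7))
          ack(1, 7) = ack(0, ack(1, 6))
          ack(1, 6) = ack(0, ack(1, 5))
          ack(1, 5) = ack(0, ack(1, 4))
          ack(1, 4) = ack(0, ack(1, 3))
          ack(1, 3) = ack(0, ack(1, 2))
          ack(1, 2) = ack(0, ack(1, 1))
          ack(1, 1) = ack(0, ack(1, 0))
          ack(1, 0) = ack(0, 1)
... (trace truncated)
Result: ack(1, 24) = 26

26


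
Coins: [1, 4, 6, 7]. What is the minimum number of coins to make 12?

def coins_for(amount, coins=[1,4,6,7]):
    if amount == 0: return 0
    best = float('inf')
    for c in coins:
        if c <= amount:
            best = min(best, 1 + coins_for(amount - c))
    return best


Building up with DP:
coins_for(0) = 0
coins_for(1) = min(1+coins_for(0)=1+0=1) = 1
coins_for(2) = min(1+coins_for(1)=1+1=2) = 2
coins_for(3) = min(1+coins_for(2)=1+2=3) = 3
coins_for(4) = min(1+coins_for(3)=1+3=4, 1+coins_for(0)=1+0=1) = 1
coins_for(5) = min(1+coins_for(4)=1+1=2, 1+coins_for(1)=1+1=2) = 2
coins_for(6) = min(1+coins_for(5)=1+2=3, 1+coins_for(2)=1+2=3, 1+coins_for(0)=1+0=1) = 1
coins_for(7) = min(1+coins_for(6)=1+1=2, 1+coins_for(3)=1+3=4, 1+coins_for(1)=1+1=2, 1+coins_for(0)=1+0=1) = 1
coins_for(8) = min(1+coins_for(7)=1+1=2, 1+coins_for(4)=1+1=2, 1+coins_for(2)=1+2=3, 1+coins_for(1)=1+1=2) = 2
coins_for(9) = min(1+coins_for(8)=1+2=3, 1+coins_for(5)=1+2=3, 1+coins_for(3)=1+3=4, 1+coins_for(2)=1+2=3) = 3
coins_for(10) = min(1+coins_for(9)=1+3=4, 1+coins_for(6)=1+1=2, 1+coins_for(4)=1+1=2, 1+coins_for(3)=1+3=4) = 2
coins_for(11) = min(1+coins_for(10)=1+2=3, 1+coins_for(7)=1+1=2, 1+coins_for(5)=1+2=3, 1+coins_for(4)=1+1=2) = 2
coins_for(12) = min(1+coins_for(11)=1+2=3, 1+coins_for(8)=1+2=3, 1+coins_for(6)=1+1=2, 1+coins_for(5)=1+2=3) = 2

2


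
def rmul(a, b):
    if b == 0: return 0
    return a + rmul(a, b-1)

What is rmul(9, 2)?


rmul(9, 2) = 9 + rmul(9, 1)
rmul(9, 1) = 9 + rmul(9, 0)
rmul(9, 0) = 0  (base case)
Total: 9 + 9 + 0 = 18

18


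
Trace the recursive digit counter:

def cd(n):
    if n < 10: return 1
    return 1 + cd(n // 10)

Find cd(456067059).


cd(456067059) = 1 + cd(45606705)
cd(45606705) = 1 + cd(4560670)
cd(4560670) = 1 + cd(456067)
cd(456067) = 1 + cd(45606)
cd(45606) = 1 + cd(4560)
cd(4560) = 1 + cd(456)
cd(456) = 1 + cd(45)
cd(45) = 1 + cd(4)
cd(4) = 1  (base case: 4 < 10)
Unwinding: 1 + 1 + 1 + 1 + 1 + 1 + 1 + 1 + 1 = 9

9


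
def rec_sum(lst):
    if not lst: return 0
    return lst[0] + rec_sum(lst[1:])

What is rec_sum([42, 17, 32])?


rec_sum([42, 17, 32]) = 42 + rec_sum([17, 32])
rec_sum([17, 32]) = 17 + rec_sum([32])
rec_sum([32]) = 32 + rec_sum([])
rec_sum([]) = 0  (base case)
Total: 42 + 17 + 32 + 0 = 91

91


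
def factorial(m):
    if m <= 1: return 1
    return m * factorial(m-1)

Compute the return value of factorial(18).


factorial(18)
= 18 * factorial(17)
= 18 * 17 * factorial(16)
= 18 * 17 * 16 * factorial(15)
= 18 * 17 * 16 * 15 * factorial(14)
= 18 * 17 * 16 * 15 * 14 * factorial(13)
= 18 * 17 * 16 * 15 * 14 * 13 * factorial(12)
= 18 * 17 * 16 * 15 * 14 * 13 * 12 * factorial(11)
= 18 * 17 * 16 * 15 * 14 * 13 * 12 * 11 * factorial(10)
= 18 * 17 * 16 * 15 * 14 * 13 * 12 * 11 * 10 * factorial(9)
= 18 * 17 * 16 * 15 * 14 * 13 * 12 * 11 * 10 * 9 * factorial(8)
= 18 * 17 * 16 * 15 * 14 * 13 * 12 * 11 * 10 * 9 * 8 * factorial(7)
= 18 * 17 * 16 * 15 * 14 * 13 * 12 * 11 * 10 * 9 * 8 * 7 * factorial(6)
= 18 * 17 * 16 * 15 * 14 * 13 * 12 * 11 * 10 * 9 * 8 * 7 * 6 * factorial(5)
= 18 * 17 * 16 * 15 * 14 * 13 * 12 * 11 * 10 * 9 * 8 * 7 * 6 * 5 * factorial(4)
= 18 * 17 * 16 * 15 * 14 * 13 * 12 * 11 * 10 * 9 * 8 * 7 * 6 * 5 * 4 * factorial(3)
= 18 * 17 * 16 * 15 * 14 * 13 * 12 * 11 * 10 * 9 * 8 * 7 * 6 * 5 * 4 * 3 * factorial(2)
= 18 * 17 * 16 * 15 * 14 * 13 * 12 * 11 * 10 * 9 * 8 * 7 * 6 * 5 * 4 * 3 * 2 * factorial(1)
= 18 * 17 * 16 * 15 * 14 * 13 * 12 * 11 * 10 * 9 * 8 * 7 * 6 * 5 * 4 * 3 * 2 * 1
= 6402373705728000

6402373705728000


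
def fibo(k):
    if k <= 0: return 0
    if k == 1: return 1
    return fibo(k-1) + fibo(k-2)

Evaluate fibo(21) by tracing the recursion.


Computing fibo(21) bottom-up:
fibo(0) = 0
fibo(1) = 1
fibo(2) = fibo(1) + fibo(0) = 1 + 0 = 1
fibo(3) = fibo(2) + fibo(1) = 1 + 1 = 2
fibo(4) = fibo(3) + fibo(2) = 2 + 1 = 3
fibo(5) = fibo(4) + fibo(3) = 3 + 2 = 5
fibo(6) = fibo(5) + fibo(4) = 5 + 3 = 8
fibo(7) = fibo(6) + fibo(5) = 8 + 5 = 13
fibo(8) = fibo(7) + fibo(6) = 13 + 8 = 21
fibo(9) = fibo(8) + fibo(7) = 21 + 13 = 34
fibo(10) = fibo(9) + fibo(8) = 34 + 21 = 55
fibo(11) = fibo(10) + fibo(9) = 55 + 34 = 89
fibo(12) = fibo(11) + fibo(10) = 89 + 55 = 144
fibo(13) = fibo(12) + fibo(11) = 144 + 89 = 233
fibo(14) = fibo(13) + fibo(12) = 233 + 144 = 377
fibo(15) = fibo(14) + fibo(13) = 377 + 233 = 610
fibo(16) = fibo(15) + fibo(14) = 610 + 377 = 987
fibo(17) = fibo(16) + fibo(15) = 987 + 610 = 1597
fibo(18) = fibo(17) + fibo(16) = 1597 + 987 = 2584
fibo(19) = fibo(18) + fibo(17) = 2584 + 1597 = 4181
fibo(20) = fibo(19) + fibo(18) = 4181 + 2584 = 6765
fibo(21) = fibo(20) + fibo(19) = 6765 + 4181 = 10946

10946


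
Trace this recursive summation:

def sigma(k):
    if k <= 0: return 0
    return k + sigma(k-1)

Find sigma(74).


sigma(74)
= 74 + 73 + 72 + 71 + 70 + 69 + 68 + 67 + 66 + 65 + 64 + 63 + 62 + 61 + 60 + 59 + 58 + 57 + 56 + 55 + 54 + 53 + 52 + 51 + 50 + 49 + 48 + 47 + 46 + 45 + 44 + 43 + 42 + 41 + 40 + 39 + 38 + 37 + 36 + 35 + 34 + 33 + 32 + 31 + 30 + 29 + 28 + 27 + 26 + 25 + 24 + 23 + 22 + 21 + 20 + 19 + 18 + 17 + 16 + 15 + 14 + 13 + 12 + 11 + 10 + 9 + 8 + 7 + 6 + 5 + 4 + 3 + 2 + 1 + sigma(0)
= 74 + 73 + 72 + 71 + 70 + 69 + 68 + 67 + 66 + 65 + 64 + 63 + 62 + 61 + 60 + 59 + 58 + 57 + 56 + 55 + 54 + 53 + 52 + 51 + 50 + 49 + 48 + 47 + 46 + 45 + 44 + 43 + 42 + 41 + 40 + 39 + 38 + 37 + 36 + 35 + 34 + 33 + 32 + 31 + 30 + 29 + 28 + 27 + 26 + 25 + 24 + 23 + 22 + 21 + 20 + 19 + 18 + 17 + 16 + 15 + 14 + 13 + 12 + 11 + 10 + 9 + 8 + 7 + 6 + 5 + 4 + 3 + 2 + 1 + 0
= 2775

2775


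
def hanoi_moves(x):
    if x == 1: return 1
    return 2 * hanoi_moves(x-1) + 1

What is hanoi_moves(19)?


hanoi_moves(19) = 2 * hanoi_moves(18) + 1
hanoi_moves(18) = 2 * hanoi_moves(17) + 1
hanoi_moves(17) = 2 * hanoi_moves(16) + 1
hanoi_moves(16) = 2 * hanoi_moves(15) + 1
hanoi_moves(15) = 2 * hanoi_moves(14) + 1
hanoi_moves(14) = 2 * hanoi_moves(13) + 1
hanoi_moves(13) = 2 * hanoi_moves(12) + 1
hanoi_moves(12) = 2 * hanoi_moves(11) + 1
hanoi_moves(11) = 2 * hanoi_moves(10) + 1
hanoi_moves(10) = 2 * hanoi_moves(9) + 1
hanoi_moves(9) = 2 * hanoi_moves(8) + 1
hanoi_moves(8) = 2 * hanoi_moves(7) + 1
hanoi_moves(7) = 2 * hanoi_moves(6) + 1
hanoi_moves(6) = 2 * hanoi_moves(5) + 1
hanoi_moves(5) = 2 * hanoi_moves(4) + 1
hanoi_moves(4) = 2 * hanoi_moves(3) + 1
hanoi_moves(3) = 2 * hanoi_moves(2) + 1
hanoi_moves(2) = 2 * hanoi_moves(1) + 1
hanoi_moves(1) = 1  (base case)
hanoi_moves(2) = 2 * 1 + 1 = 3
hanoi_moves(3) = 2 * 3 + 1 = 7
hanoi_moves(4) = 2 * 7 + 1 = 15
hanoi_moves(5) = 2 * 15 + 1 = 31
hanoi_moves(6) = 2 * 31 + 1 = 63
hanoi_moves(7) = 2 * 63 + 1 = 127
hanoi_moves(8) = 2 * 127 + 1 = 255
hanoi_moves(9) = 2 * 255 + 1 = 511
hanoi_moves(10) = 2 * 511 + 1 = 1023
hanoi_moves(11) = 2 * 1023 + 1 = 2047
hanoi_moves(12) = 2 * 2047 + 1 = 4095
hanoi_moves(13) = 2 * 4095 + 1 = 8191
hanoi_moves(14) = 2 * 8191 + 1 = 16383
hanoi_moves(15) = 2 * 16383 + 1 = 32767
hanoi_moves(16) = 2 * 32767 + 1 = 65535
hanoi_moves(17) = 2 * 65535 + 1 = 131071
hanoi_moves(18) = 2 * 131071 + 1 = 262143
hanoi_moves(19) = 2 * 262143 + 1 = 524287

524287


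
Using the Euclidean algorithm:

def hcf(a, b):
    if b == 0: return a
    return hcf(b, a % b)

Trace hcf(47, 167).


hcf(47, 167) = hcf(167, 47)
hcf(167, 47) = hcf(47, 26)
hcf(47, 26) = hcf(26, 21)
hcf(26, 21) = hcf(21, 5)
hcf(21, 5) = hcf(5, 1)
hcf(5, 1) = hcf(1, 0)
hcf(1, 0) = 1  (base case)

1


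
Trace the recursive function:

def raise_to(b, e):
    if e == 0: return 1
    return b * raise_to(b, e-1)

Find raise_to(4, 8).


raise_to(4, 8)
= 4 * raise_to(4, 7)
= 4 * 4 * raise_to(4, 6)
= 4 * 4 * 4 * raise_to(4, 5)
= 4 * 4 * 4 * 4 * raise_to(4, 4)
= 4 * 4 * 4 * 4 * 4 * raise_to(4, 3)
= 4 * 4 * 4 * 4 * 4 * 4 * raise_to(4, 2)
= 4 * 4 * 4 * 4 * 4 * 4 * 4 * raise_to(4, 1)
= 4 * 4 * 4 * 4 * 4 * 4 * 4 * 4 * raise_to(4, 0)
= 4 * 4 * 4 * 4 * 4 * 4 * 4 * 4 * 1
= 65536

65536


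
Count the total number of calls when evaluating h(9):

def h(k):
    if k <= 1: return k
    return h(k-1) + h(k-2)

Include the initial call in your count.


Let C(n) = total calls for h(n)
C(0) = 1, C(1) = 1
C(2) = 1 + C(1) + C(0) = 1 + 1 + 1 = 3
C(3) = 1 + C(2) + C(1) = 1 + 3 + 1 = 5
C(4) = 1 + C(3) + C(2) = 1 + 5 + 3 = 9
C(5) = 1 + C(4) + C(3) = 1 + 9 + 5 = 15
C(6) = 1 + C(5) + C(4) = 1 + 15 + 9 = 25
C(7) = 1 + C(6) + C(5) = 1 + 25 + 15 = 41
C(8) = 1 + C(7) + C(6) = 1 + 41 + 25 = 67
C(9) = 1 + C(8) + C(7) = 1 + 67 + 41 = 109

109


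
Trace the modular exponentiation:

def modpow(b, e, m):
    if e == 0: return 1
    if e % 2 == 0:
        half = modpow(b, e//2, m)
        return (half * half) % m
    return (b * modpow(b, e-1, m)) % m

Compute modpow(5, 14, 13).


modpow(5, 14, 13): e is even, compute modpow(5, 7, 13)
  modpow(5, 7, 13): e is odd, compute modpow(5, 6, 13)
    modpow(5, 6, 13): e is even, compute modpow(5, 3, 13)
      modpow(5, 3, 13): e is odd, compute modpow(5, 2, 13)
        modpow(5, 2, 13): e is even, compute modpow(5, 1, 13)
          modpow(5, 1, 13): e is odd, compute modpow(5, 0, 13)
          modpow(5, 0, 13) = 1
          (5 * 1) % 13 = 5
        half=5, (5*5) % 13 = 12
      (5 * 12) % 13 = 8
    half=8, (8*8) % 13 = 12
  (5 * 12) % 13 = 8
half=8, (8*8) % 13 = 12

12


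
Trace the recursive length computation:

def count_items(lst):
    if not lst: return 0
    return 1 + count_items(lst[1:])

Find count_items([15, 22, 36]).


count_items([15, 22, 36]) = 1 + count_items([22, 36])
count_items([22, 36]) = 1 + count_items([36])
count_items([36]) = 1 + count_items([])
count_items([]) = 0  (base case)
Unwinding: 1 + 1 + 1 + 0 = 3

3


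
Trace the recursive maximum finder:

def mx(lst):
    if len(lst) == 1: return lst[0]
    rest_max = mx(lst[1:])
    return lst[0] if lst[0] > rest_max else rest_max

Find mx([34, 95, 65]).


mx([34, 95, 65]): compare 34 with mx([95, 65])
mx([95, 65]): compare 95 with mx([65])
mx([65]) = 65  (base case)
Compare 95 with 65 -> 95
Compare 34 with 95 -> 95

95


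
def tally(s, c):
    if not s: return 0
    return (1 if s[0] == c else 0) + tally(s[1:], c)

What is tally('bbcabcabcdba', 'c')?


s[0]='b' != 'c' -> 0
s[0]='b' != 'c' -> 0
s[0]='c' == 'c' -> 1
s[0]='a' != 'c' -> 0
s[0]='b' != 'c' -> 0
s[0]='c' == 'c' -> 1
s[0]='a' != 'c' -> 0
s[0]='b' != 'c' -> 0
s[0]='c' == 'c' -> 1
s[0]='d' != 'c' -> 0
s[0]='b' != 'c' -> 0
s[0]='a' != 'c' -> 0
Sum: 0 + 0 + 1 + 0 + 0 + 1 + 0 + 0 + 1 + 0 + 0 + 0 = 3

3


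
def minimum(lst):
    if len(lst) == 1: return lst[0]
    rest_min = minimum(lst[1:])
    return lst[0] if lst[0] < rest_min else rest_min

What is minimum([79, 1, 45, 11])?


minimum([79, 1, 45, 11]): compare 79 with minimum([1, 45, 11])
minimum([1, 45, 11]): compare 1 with minimum([45, 11])
minimum([45, 11]): compare 45 with minimum([11])
minimum([11]) = 11  (base case)
Compare 45 with 11 -> 11
Compare 1 with 11 -> 1
Compare 79 with 1 -> 1

1


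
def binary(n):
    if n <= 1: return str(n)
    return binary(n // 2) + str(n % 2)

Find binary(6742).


binary(6742) = binary(3371) + '0'
binary(3371) = binary(1685) + '1'
binary(1685) = binary(842) + '1'
binary(842) = binary(421) + '0'
binary(421) = binary(210) + '1'
binary(210) = binary(105) + '0'
binary(105) = binary(52) + '1'
binary(52) = binary(26) + '0'
binary(26) = binary(13) + '0'
binary(13) = binary(6) + '1'
binary(6) = binary(3) + '0'
binary(3) = binary(1) + '1'
binary(1) = '1'  (base case)
Concatenating: '1' + '1' + '0' + '1' + '0' + '0' + '1' + '0' + '1' + '0' + '1' + '1' + '0' = '1101001010110'

1101001010110


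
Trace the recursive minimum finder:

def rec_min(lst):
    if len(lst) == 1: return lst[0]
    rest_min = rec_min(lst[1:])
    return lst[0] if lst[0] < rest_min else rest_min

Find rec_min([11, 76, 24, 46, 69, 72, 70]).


rec_min([11, 76, 24, 46, 69, 72, 70]): compare 11 with rec_min([76, 24, 46, 69, 72, 70])
rec_min([76, 24, 46, 69, 72, 70]): compare 76 with rec_min([24, 46, 69, 72, 70])
rec_min([24, 46, 69, 72, 70]): compare 24 with rec_min([46, 69, 72, 70])
rec_min([46, 69, 72, 70]): compare 46 with rec_min([69, 72, 70])
rec_min([69, 72, 70]): compare 69 with rec_min([72, 70])
rec_min([72, 70]): compare 72 with rec_min([70])
rec_min([70]) = 70  (base case)
Compare 72 with 70 -> 70
Compare 69 with 70 -> 69
Compare 46 with 69 -> 46
Compare 24 with 46 -> 24
Compare 76 with 24 -> 24
Compare 11 with 24 -> 11

11


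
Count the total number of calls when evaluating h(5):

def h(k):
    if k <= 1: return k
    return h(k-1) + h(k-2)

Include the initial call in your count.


Let C(n) = total calls for h(n)
C(0) = 1, C(1) = 1
C(2) = 1 + C(1) + C(0) = 1 + 1 + 1 = 3
C(3) = 1 + C(2) + C(1) = 1 + 3 + 1 = 5
C(4) = 1 + C(3) + C(2) = 1 + 5 + 3 = 9
C(5) = 1 + C(4) + C(3) = 1 + 9 + 5 = 15

15


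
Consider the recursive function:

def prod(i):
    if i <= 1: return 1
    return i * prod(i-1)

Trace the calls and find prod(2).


prod(2)
= 2 * prod(1)
= 2 * 1
= 2

2


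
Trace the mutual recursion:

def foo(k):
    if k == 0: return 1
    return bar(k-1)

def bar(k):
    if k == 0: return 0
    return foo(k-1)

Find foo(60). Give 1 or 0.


foo(60) = bar(59)
bar(59) = foo(58)
foo(58) = bar(57)
bar(57) = foo(56)
foo(56) = bar(55)
bar(55) = foo(54)
foo(54) = bar(53)
bar(53) = foo(52)
foo(52) = bar(51)
bar(51) = foo(50)
foo(50) = bar(49)
bar(49) = foo(48)
foo(48) = bar(47)
bar(47) = foo(46)
foo(46) = bar(45)
bar(45) = foo(44)
foo(44) = bar(43)
bar(43) = foo(42)
foo(42) = bar(41)
bar(41) = foo(40)
foo(40) = bar(39)
bar(39) = foo(38)
foo(38) = bar(37)
bar(37) = foo(36)
foo(36) = bar(35)
bar(35) = foo(34)
foo(34) = bar(33)
bar(33) = foo(32)
foo(32) = bar(31)
bar(31) = foo(30)
foo(30) = bar(29)
bar(29) = foo(28)
foo(28) = bar(27)
bar(27) = foo(26)
foo(26) = bar(25)
bar(25) = foo(24)
foo(24) = bar(23)
bar(23) = foo(22)
foo(22) = bar(21)
bar(21) = foo(20)
foo(20) = bar(19)
bar(19) = foo(18)
foo(18) = bar(17)
bar(17) = foo(16)
foo(16) = bar(15)
bar(15) = foo(14)
foo(14) = bar(13)
bar(13) = foo(12)
foo(12) = bar(11)
bar(11) = foo(10)
foo(10) = bar(9)
bar(9) = foo(8)
foo(8) = bar(7)
bar(7) = foo(6)
foo(6) = bar(5)
bar(5) = foo(4)
foo(4) = bar(3)
bar(3) = foo(2)
foo(2) = bar(1)
bar(1) = foo(0)
foo(0) = 1  (base case)
Result: 1

1


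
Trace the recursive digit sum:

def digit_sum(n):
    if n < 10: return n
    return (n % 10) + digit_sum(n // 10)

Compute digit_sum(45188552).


digit_sum(45188552) = 2 + digit_sum(4518855)
digit_sum(4518855) = 5 + digit_sum(451885)
digit_sum(451885) = 5 + digit_sum(45188)
digit_sum(45188) = 8 + digit_sum(4518)
digit_sum(4518) = 8 + digit_sum(451)
digit_sum(451) = 1 + digit_sum(45)
digit_sum(45) = 5 + digit_sum(4)
digit_sum(4) = 4  (base case)
Total: 2 + 5 + 5 + 8 + 8 + 1 + 5 + 4 = 38

38


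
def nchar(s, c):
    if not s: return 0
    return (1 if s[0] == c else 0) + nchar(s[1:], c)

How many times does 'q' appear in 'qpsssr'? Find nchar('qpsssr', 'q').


s[0]='q' == 'q' -> 1
s[0]='p' != 'q' -> 0
s[0]='s' != 'q' -> 0
s[0]='s' != 'q' -> 0
s[0]='s' != 'q' -> 0
s[0]='r' != 'q' -> 0
Sum: 1 + 0 + 0 + 0 + 0 + 0 = 1

1


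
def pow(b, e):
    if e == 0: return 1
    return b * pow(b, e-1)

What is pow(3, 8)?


pow(3, 8)
= 3 * pow(3, 7)
= 3 * 3 * pow(3, 6)
= 3 * 3 * 3 * pow(3, 5)
= 3 * 3 * 3 * 3 * pow(3, 4)
= 3 * 3 * 3 * 3 * 3 * pow(3, 3)
= 3 * 3 * 3 * 3 * 3 * 3 * pow(3, 2)
= 3 * 3 * 3 * 3 * 3 * 3 * 3 * pow(3, 1)
= 3 * 3 * 3 * 3 * 3 * 3 * 3 * 3 * pow(3, 0)
= 3 * 3 * 3 * 3 * 3 * 3 * 3 * 3 * 1
= 6561

6561


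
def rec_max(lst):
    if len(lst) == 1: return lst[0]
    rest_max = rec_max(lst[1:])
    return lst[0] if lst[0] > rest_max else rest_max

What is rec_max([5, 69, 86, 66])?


rec_max([5, 69, 86, 66]): compare 5 with rec_max([69, 86, 66])
rec_max([69, 86, 66]): compare 69 with rec_max([86, 66])
rec_max([86, 66]): compare 86 with rec_max([66])
rec_max([66]) = 66  (base case)
Compare 86 with 66 -> 86
Compare 69 with 86 -> 86
Compare 5 with 86 -> 86

86


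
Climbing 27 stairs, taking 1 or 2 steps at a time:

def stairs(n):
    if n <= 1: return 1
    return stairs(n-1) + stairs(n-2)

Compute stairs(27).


Building up from base cases:
stairs(0) = 1
stairs(1) = 1
stairs(2) = stairs(1) + stairs(0) = 1 + 1 = 2
stairs(3) = stairs(2) + stairs(1) = 2 + 1 = 3
stairs(4) = stairs(3) + stairs(2) = 3 + 2 = 5
stairs(5) = stairs(4) + stairs(3) = 5 + 3 = 8
stairs(6) = stairs(5) + stairs(4) = 8 + 5 = 13
stairs(7) = stairs(6) + stairs(5) = 13 + 8 = 21
stairs(8) = stairs(7) + stairs(6) = 21 + 13 = 34
stairs(9) = stairs(8) + stairs(7) = 34 + 21 = 55
stairs(10) = stairs(9) + stairs(8) = 55 + 34 = 89
stairs(11) = stairs(10) + stairs(9) = 89 + 55 = 144
stairs(12) = stairs(11) + stairs(10) = 144 + 89 = 233
stairs(13) = stairs(12) + stairs(11) = 233 + 144 = 377
stairs(14) = stairs(13) + stairs(12) = 377 + 233 = 610
stairs(15) = stairs(14) + stairs(13) = 610 + 377 = 987
stairs(16) = stairs(15) + stairs(14) = 987 + 610 = 1597
stairs(17) = stairs(16) + stairs(15) = 1597 + 987 = 2584
stairs(18) = stairs(17) + stairs(16) = 2584 + 1597 = 4181
stairs(19) = stairs(18) + stairs(17) = 4181 + 2584 = 6765
stairs(20) = stairs(19) + stairs(18) = 6765 + 4181 = 10946
stairs(21) = stairs(20) + stairs(19) = 10946 + 6765 = 17711
stairs(22) = stairs(21) + stairs(20) = 17711 + 10946 = 28657
stairs(23) = stairs(22) + stairs(21) = 28657 + 17711 = 46368
stairs(24) = stairs(23) + stairs(22) = 46368 + 28657 = 75025
stairs(25) = stairs(24) + stairs(23) = 75025 + 46368 = 121393
stairs(26) = stairs(25) + stairs(24) = 121393 + 75025 = 196418
stairs(27) = stairs(26) + stairs(25) = 196418 + 121393 = 317811

317811


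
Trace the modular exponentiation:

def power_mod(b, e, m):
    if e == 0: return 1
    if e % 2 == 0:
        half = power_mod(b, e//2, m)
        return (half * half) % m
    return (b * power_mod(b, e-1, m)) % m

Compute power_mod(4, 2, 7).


power_mod(4, 2, 7): e is even, compute power_mod(4, 1, 7)
  power_mod(4, 1, 7): e is odd, compute power_mod(4, 0, 7)
    power_mod(4, 0, 7) = 1
  (4 * 1) % 7 = 4
half=4, (4*4) % 7 = 2

2


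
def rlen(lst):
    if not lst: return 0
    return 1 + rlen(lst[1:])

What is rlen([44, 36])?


rlen([44, 36]) = 1 + rlen([36])
rlen([36]) = 1 + rlen([])
rlen([]) = 0  (base case)
Unwinding: 1 + 1 + 0 = 2

2


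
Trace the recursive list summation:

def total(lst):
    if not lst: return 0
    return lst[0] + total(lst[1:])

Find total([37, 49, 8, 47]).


total([37, 49, 8, 47]) = 37 + total([49, 8, 47])
total([49, 8, 47]) = 49 + total([8, 47])
total([8, 47]) = 8 + total([47])
total([47]) = 47 + total([])
total([]) = 0  (base case)
Total: 37 + 49 + 8 + 47 + 0 = 141

141


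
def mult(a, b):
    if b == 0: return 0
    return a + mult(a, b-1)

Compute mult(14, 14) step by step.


mult(14, 14) = 14 + mult(14, 13)
mult(14, 13) = 14 + mult(14, 12)
mult(14, 12) = 14 + mult(14, 11)
mult(14, 11) = 14 + mult(14, 10)
mult(14, 10) = 14 + mult(14, 9)
mult(14, 9) = 14 + mult(14, 8)
mult(14, 8) = 14 + mult(14, 7)
mult(14, 7) = 14 + mult(14, 6)
mult(14, 6) = 14 + mult(14, 5)
mult(14, 5) = 14 + mult(14, 4)
mult(14, 4) = 14 + mult(14, 3)
mult(14, 3) = 14 + mult(14, 2)
mult(14, 2) = 14 + mult(14, 1)
mult(14, 1) = 14 + mult(14, 0)
mult(14, 0) = 0  (base case)
Total: 14 + 14 + 14 + 14 + 14 + 14 + 14 + 14 + 14 + 14 + 14 + 14 + 14 + 14 + 0 = 196

196


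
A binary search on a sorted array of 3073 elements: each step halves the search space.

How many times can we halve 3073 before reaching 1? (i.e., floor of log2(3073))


3073 / 2 = 1536
1536 / 2 = 768
768 / 2 = 384
384 / 2 = 192
192 / 2 = 96
96 / 2 = 48
48 / 2 = 24
24 / 2 = 12
12 / 2 = 6
6 / 2 = 3
3 / 2 = 1
Reached 1 after 11 halvings

11


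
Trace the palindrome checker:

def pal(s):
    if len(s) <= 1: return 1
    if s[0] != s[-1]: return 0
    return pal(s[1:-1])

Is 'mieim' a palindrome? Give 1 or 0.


pal('mieim'): s[0]='m' == s[-1]='m' -> check pal('iei')
pal('iei'): s[0]='i' == s[-1]='i' -> check pal('e')
pal('e'): len <= 1 -> return 1  (base case)
Result: 1 (palindrome)

1


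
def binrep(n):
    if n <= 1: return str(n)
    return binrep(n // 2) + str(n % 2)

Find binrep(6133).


binrep(6133) = binrep(3066) + '1'
binrep(3066) = binrep(1533) + '0'
binrep(1533) = binrep(766) + '1'
binrep(766) = binrep(383) + '0'
binrep(383) = binrep(191) + '1'
binrep(191) = binrep(95) + '1'
binrep(95) = binrep(47) + '1'
binrep(47) = binrep(23) + '1'
binrep(23) = binrep(11) + '1'
binrep(11) = binrep(5) + '1'
binrep(5) = binrep(2) + '1'
binrep(2) = binrep(1) + '0'
binrep(1) = '1'  (base case)
Concatenating: '1' + '0' + '1' + '1' + '1' + '1' + '1' + '1' + '1' + '0' + '1' + '0' + '1' = '1011111110101'

1011111110101


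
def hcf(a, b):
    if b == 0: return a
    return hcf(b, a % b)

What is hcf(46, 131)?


hcf(46, 131) = hcf(131, 46)
hcf(131, 46) = hcf(46, 39)
hcf(46, 39) = hcf(39, 7)
hcf(39, 7) = hcf(7, 4)
hcf(7, 4) = hcf(4, 3)
hcf(4, 3) = hcf(3, 1)
hcf(3, 1) = hcf(1, 0)
hcf(1, 0) = 1  (base case)

1


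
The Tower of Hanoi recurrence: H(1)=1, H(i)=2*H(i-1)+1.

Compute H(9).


H(9) = 2 * H(8) + 1
H(8) = 2 * H(7) + 1
H(7) = 2 * H(6) + 1
H(6) = 2 * H(5) + 1
H(5) = 2 * H(4) + 1
H(4) = 2 * H(3) + 1
H(3) = 2 * H(2) + 1
H(2) = 2 * H(1) + 1
H(1) = 1  (base case)
H(2) = 2 * 1 + 1 = 3
H(3) = 2 * 3 + 1 = 7
H(4) = 2 * 7 + 1 = 15
H(5) = 2 * 15 + 1 = 31
H(6) = 2 * 31 + 1 = 63
H(7) = 2 * 63 + 1 = 127
H(8) = 2 * 127 + 1 = 255
H(9) = 2 * 255 + 1 = 511

511


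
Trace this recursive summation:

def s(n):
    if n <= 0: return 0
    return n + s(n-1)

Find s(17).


s(17)
= 17 + 16 + 15 + 14 + 13 + 12 + 11 + 10 + 9 + 8 + 7 + 6 + 5 + 4 + 3 + 2 + 1 + s(0)
= 17 + 16 + 15 + 14 + 13 + 12 + 11 + 10 + 9 + 8 + 7 + 6 + 5 + 4 + 3 + 2 + 1 + 0
= 153

153


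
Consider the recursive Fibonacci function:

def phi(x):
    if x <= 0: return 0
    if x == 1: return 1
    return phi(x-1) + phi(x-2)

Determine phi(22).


Computing phi(22) bottom-up:
phi(0) = 0
phi(1) = 1
phi(2) = phi(1) + phi(0) = 1 + 0 = 1
phi(3) = phi(2) + phi(1) = 1 + 1 = 2
phi(4) = phi(3) + phi(2) = 2 + 1 = 3
phi(5) = phi(4) + phi(3) = 3 + 2 = 5
phi(6) = phi(5) + phi(4) = 5 + 3 = 8
phi(7) = phi(6) + phi(5) = 8 + 5 = 13
phi(8) = phi(7) + phi(6) = 13 + 8 = 21
phi(9) = phi(8) + phi(7) = 21 + 13 = 34
phi(10) = phi(9) + phi(8) = 34 + 21 = 55
phi(11) = phi(10) + phi(9) = 55 + 34 = 89
phi(12) = phi(11) + phi(10) = 89 + 55 = 144
phi(13) = phi(12) + phi(11) = 144 + 89 = 233
phi(14) = phi(13) + phi(12) = 233 + 144 = 377
phi(15) = phi(14) + phi(13) = 377 + 233 = 610
phi(16) = phi(15) + phi(14) = 610 + 377 = 987
phi(17) = phi(16) + phi(15) = 987 + 610 = 1597
phi(18) = phi(17) + phi(16) = 1597 + 987 = 2584
phi(19) = phi(18) + phi(17) = 2584 + 1597 = 4181
phi(20) = phi(19) + phi(18) = 4181 + 2584 = 6765
phi(21) = phi(20) + phi(19) = 6765 + 4181 = 10946
phi(22) = phi(21) + phi(20) = 10946 + 6765 = 17711

17711


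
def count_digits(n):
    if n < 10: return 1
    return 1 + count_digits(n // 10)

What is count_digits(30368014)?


count_digits(30368014) = 1 + count_digits(3036801)
count_digits(3036801) = 1 + count_digits(303680)
count_digits(303680) = 1 + count_digits(30368)
count_digits(30368) = 1 + count_digits(3036)
count_digits(3036) = 1 + count_digits(303)
count_digits(303) = 1 + count_digits(30)
count_digits(30) = 1 + count_digits(3)
count_digits(3) = 1  (base case: 3 < 10)
Unwinding: 1 + 1 + 1 + 1 + 1 + 1 + 1 + 1 = 8

8


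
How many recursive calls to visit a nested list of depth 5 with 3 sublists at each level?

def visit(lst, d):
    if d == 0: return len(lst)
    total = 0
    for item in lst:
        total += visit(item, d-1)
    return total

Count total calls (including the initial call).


At depth 0 (root): 1 call
At depth 1: each of 1 parents calls visit on 3 children = 3 calls
At depth 2: each of 3 parents calls visit on 3 children = 9 calls
At depth 3: each of 9 parents calls visit on 3 children = 27 calls
At depth 4: each of 27 parents calls visit on 3 children = 81 calls
At depth 5: each of 81 parents calls visit on 3 children = 243 calls
Total: 1 + 3 + 9 + 27 + 81 + 243 = 364

364


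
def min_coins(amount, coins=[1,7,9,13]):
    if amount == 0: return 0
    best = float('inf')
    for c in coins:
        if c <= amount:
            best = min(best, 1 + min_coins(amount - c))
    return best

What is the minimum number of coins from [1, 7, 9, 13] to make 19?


Building up with DP:
min_coins(0) = 0
min_coins(1) = min(1+min_coins(0)=1+0=1) = 1
min_coins(2) = min(1+min_coins(1)=1+1=2) = 2
min_coins(3) = min(1+min_coins(2)=1+2=3) = 3
min_coins(4) = min(1+min_coins(3)=1+3=4) = 4
min_coins(5) = min(1+min_coins(4)=1+4=5) = 5
min_coins(6) = min(1+min_coins(5)=1+5=6) = 6
min_coins(7) = min(1+min_coins(6)=1+6=7, 1+min_coins(0)=1+0=1) = 1
min_coins(8) = min(1+min_coins(7)=1+1=2, 1+min_coins(1)=1+1=2) = 2
min_coins(9) = min(1+min_coins(8)=1+2=3, 1+min_coins(2)=1+2=3, 1+min_coins(0)=1+0=1) = 1
min_coins(10) = min(1+min_coins(9)=1+1=2, 1+min_coins(3)=1+3=4, 1+min_coins(1)=1+1=2) = 2
min_coins(11) = min(1+min_coins(10)=1+2=3, 1+min_coins(4)=1+4=5, 1+min_coins(2)=1+2=3) = 3
min_coins(12) = min(1+min_coins(11)=1+3=4, 1+min_coins(5)=1+5=6, 1+min_coins(3)=1+3=4) = 4
min_coins(13) = min(1+min_coins(12)=1+4=5, 1+min_coins(6)=1+6=7, 1+min_coins(4)=1+4=5, 1+min_coins(0)=1+0=1) = 1
min_coins(14) = min(1+min_coins(13)=1+1=2, 1+min_coins(7)=1+1=2, 1+min_coins(5)=1+5=6, 1+min_coins(1)=1+1=2) = 2
min_coins(15) = min(1+min_coins(14)=1+2=3, 1+min_coins(8)=1+2=3, 1+min_coins(6)=1+6=7, 1+min_coins(2)=1+2=3) = 3
min_coins(16) = min(1+min_coins(15)=1+3=4, 1+min_coins(9)=1+1=2, 1+min_coins(7)=1+1=2, 1+min_coins(3)=1+3=4) = 2
min_coins(17) = min(1+min_coins(16)=1+2=3, 1+min_coins(10)=1+2=3, 1+min_coins(8)=1+2=3, 1+min_coins(4)=1+4=5) = 3
min_coins(18) = min(1+min_coins(17)=1+3=4, 1+min_coins(11)=1+3=4, 1+min_coins(9)=1+1=2, 1+min_coins(5)=1+5=6) = 2
min_coins(19) = min(1+min_coins(18)=1+2=3, 1+min_coins(12)=1+4=5, 1+min_coins(10)=1+2=3, 1+min_coins(6)=1+6=7) = 3

3


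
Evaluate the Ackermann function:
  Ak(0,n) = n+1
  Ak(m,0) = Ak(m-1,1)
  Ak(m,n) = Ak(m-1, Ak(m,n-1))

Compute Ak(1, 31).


Ak(1, 31) = Ak(0, Ak(1, 30))
  Ak(1, 30) = Ak(0, Ak(1, 29))
    Ak(1, 29) = Ak(0, Ak(1, 28))
      Ak(1, 28) = Ak(0, Ak(1, 27))
        Ak(1, 27) = Ak(0, Ak(1, 26))
          Ak(1, 26) = Ak(0, Ak(1, 25))
          Ak(1, 25) = Ak(0, Ak(1, 24))
          Ak(1, 24) = Ak(0, Ak(1, 23))
          Ak(1, 23) = Ak(0, Ak(1, 22))
          Ak(1, 22) = Ak(0, Ak(1, 21))
          Ak(1, 21) = Ak(0, Ak(1, 20))
          Ak(1, 20) = Ak(0, Ak(1, 19))
          Ak(1, 19) = Ak(0, Ak(1, 18))
          Ak(1, 18) = Ak(0, Ak(1, 17))
          Ak(1, 17) = Ak(0, Ak(1, 16))
          Ak(1, 16) = Ak(0, Ak(1, 15))
          Ak(1, 15) = Ak(0, Ak(1, 14))
          Ak(1, 14) = Ak(0, Ak(1, 13))
          Ak(1, 13) = Ak(0, Ak(1, 12))
          Ak(1, 12) = Ak(0, Ak(1, 11))
          Ak(1, 11) = Ak(0, Ak(1, 10))
          Ak(1, 10) = Ak(0, Ak(1, 9))
          Ak(1, 9) = Ak(0, Ak(1, 8))
          Ak(1, 8) = Ak(0, Ak(1, 7))
          Ak(1, 7) = Ak(0, Ak(1, 6))
... (trace truncated)
Result: Ak(1, 31) = 33

33


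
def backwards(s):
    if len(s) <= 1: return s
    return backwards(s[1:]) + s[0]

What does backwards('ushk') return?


backwards('ushk') = backwards('shk') + 'u'
backwards('shk') = backwards('hk') + 's'
backwards('hk') = backwards('k') + 'h'
backwards('k') = 'k'  (base case)
Concatenating: 'k' + 'h' + 's' + 'u' = 'khsu'

khsu


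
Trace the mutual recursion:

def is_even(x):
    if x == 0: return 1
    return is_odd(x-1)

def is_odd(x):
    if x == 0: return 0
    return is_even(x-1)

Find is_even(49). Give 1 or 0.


is_even(49) = is_odd(48)
is_odd(48) = is_even(47)
is_even(47) = is_odd(46)
is_odd(46) = is_even(45)
is_even(45) = is_odd(44)
is_odd(44) = is_even(43)
is_even(43) = is_odd(42)
is_odd(42) = is_even(41)
is_even(41) = is_odd(40)
is_odd(40) = is_even(39)
is_even(39) = is_odd(38)
is_odd(38) = is_even(37)
is_even(37) = is_odd(36)
is_odd(36) = is_even(35)
is_even(35) = is_odd(34)
is_odd(34) = is_even(33)
is_even(33) = is_odd(32)
is_odd(32) = is_even(31)
is_even(31) = is_odd(30)
is_odd(30) = is_even(29)
is_even(29) = is_odd(28)
is_odd(28) = is_even(27)
is_even(27) = is_odd(26)
is_odd(26) = is_even(25)
is_even(25) = is_odd(24)
is_odd(24) = is_even(23)
is_even(23) = is_odd(22)
is_odd(22) = is_even(21)
is_even(21) = is_odd(20)
is_odd(20) = is_even(19)
is_even(19) = is_odd(18)
is_odd(18) = is_even(17)
is_even(17) = is_odd(16)
is_odd(16) = is_even(15)
is_even(15) = is_odd(14)
is_odd(14) = is_even(13)
is_even(13) = is_odd(12)
is_odd(12) = is_even(11)
is_even(11) = is_odd(10)
is_odd(10) = is_even(9)
is_even(9) = is_odd(8)
is_odd(8) = is_even(7)
is_even(7) = is_odd(6)
is_odd(6) = is_even(5)
is_even(5) = is_odd(4)
is_odd(4) = is_even(3)
is_even(3) = is_odd(2)
is_odd(2) = is_even(1)
is_even(1) = is_odd(0)
is_odd(0) = 0  (base case)
Result: 0

0


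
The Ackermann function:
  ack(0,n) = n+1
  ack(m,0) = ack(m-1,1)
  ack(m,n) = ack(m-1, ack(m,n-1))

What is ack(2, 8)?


ack(2, 8) = ack(1, ack(2, 7))
  ack(2, 7) = ack(1, ack(2, 6))
    ack(2, 6) = ack(1, ack(2, 5))
      ack(2, 5) = ack(1, ack(2, 4))
        ack(2, 4) = ack(1, ack(2, 3))
          ack(2, 3) = ack(1, ack(2, 2))
          ack(2, 2) = ack(1, ack(2, 1))
          ack(2, 1) = ack(1, ack(2, 0))
          ack(2, 0) = ack(1, 1)
          ack(1, 1) = ack(0, ack(1, 0))
          ack(1, 0) = ack(0, 1)
          ack(0, 1) = 2
            = ack(0, 2)
          ack(0, 2) = 3
            = ack(1, 3)
          ack(1, 3) = ack(0, ack(1, 2))
          ack(1, 2) = ack(0, ack(1, 1))
          ack(1, 1) = ack(0, ack(1, 0))
          ack(1, 0) = ack(0, 1)
          ack(0, 1) = 2
            = ack(0, 2)
          ack(0, 2) = 3
            = ack(0, 3)
          ack(0, 3) = 4
            = ack(0, 4)
... (trace truncated)
Result: ack(2, 8) = 19

19


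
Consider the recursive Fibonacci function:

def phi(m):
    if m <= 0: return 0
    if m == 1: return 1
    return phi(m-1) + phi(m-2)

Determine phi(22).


Computing phi(22) bottom-up:
phi(0) = 0
phi(1) = 1
phi(2) = phi(1) + phi(0) = 1 + 0 = 1
phi(3) = phi(2) + phi(1) = 1 + 1 = 2
phi(4) = phi(3) + phi(2) = 2 + 1 = 3
phi(5) = phi(4) + phi(3) = 3 + 2 = 5
phi(6) = phi(5) + phi(4) = 5 + 3 = 8
phi(7) = phi(6) + phi(5) = 8 + 5 = 13
phi(8) = phi(7) + phi(6) = 13 + 8 = 21
phi(9) = phi(8) + phi(7) = 21 + 13 = 34
phi(10) = phi(9) + phi(8) = 34 + 21 = 55
phi(11) = phi(10) + phi(9) = 55 + 34 = 89
phi(12) = phi(11) + phi(10) = 89 + 55 = 144
phi(13) = phi(12) + phi(11) = 144 + 89 = 233
phi(14) = phi(13) + phi(12) = 233 + 144 = 377
phi(15) = phi(14) + phi(13) = 377 + 233 = 610
phi(16) = phi(15) + phi(14) = 610 + 377 = 987
phi(17) = phi(16) + phi(15) = 987 + 610 = 1597
phi(18) = phi(17) + phi(16) = 1597 + 987 = 2584
phi(19) = phi(18) + phi(17) = 2584 + 1597 = 4181
phi(20) = phi(19) + phi(18) = 4181 + 2584 = 6765
phi(21) = phi(20) + phi(19) = 6765 + 4181 = 10946
phi(22) = phi(21) + phi(20) = 10946 + 6765 = 17711

17711


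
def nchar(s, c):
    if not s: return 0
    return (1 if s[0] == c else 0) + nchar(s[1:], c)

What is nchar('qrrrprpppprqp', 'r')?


s[0]='q' != 'r' -> 0
s[0]='r' == 'r' -> 1
s[0]='r' == 'r' -> 1
s[0]='r' == 'r' -> 1
s[0]='p' != 'r' -> 0
s[0]='r' == 'r' -> 1
s[0]='p' != 'r' -> 0
s[0]='p' != 'r' -> 0
s[0]='p' != 'r' -> 0
s[0]='p' != 'r' -> 0
s[0]='r' == 'r' -> 1
s[0]='q' != 'r' -> 0
s[0]='p' != 'r' -> 0
Sum: 0 + 1 + 1 + 1 + 0 + 1 + 0 + 0 + 0 + 0 + 1 + 0 + 0 = 5

5


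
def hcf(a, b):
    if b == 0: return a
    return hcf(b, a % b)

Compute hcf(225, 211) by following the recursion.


hcf(225, 211) = hcf(211, 14)
hcf(211, 14) = hcf(14, 1)
hcf(14, 1) = hcf(1, 0)
hcf(1, 0) = 1  (base case)

1


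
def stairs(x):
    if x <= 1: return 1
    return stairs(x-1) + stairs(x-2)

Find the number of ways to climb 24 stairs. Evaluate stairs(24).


Building up from base cases:
stairs(0) = 1
stairs(1) = 1
stairs(2) = stairs(1) + stairs(0) = 1 + 1 = 2
stairs(3) = stairs(2) + stairs(1) = 2 + 1 = 3
stairs(4) = stairs(3) + stairs(2) = 3 + 2 = 5
stairs(5) = stairs(4) + stairs(3) = 5 + 3 = 8
stairs(6) = stairs(5) + stairs(4) = 8 + 5 = 13
stairs(7) = stairs(6) + stairs(5) = 13 + 8 = 21
stairs(8) = stairs(7) + stairs(6) = 21 + 13 = 34
stairs(9) = stairs(8) + stairs(7) = 34 + 21 = 55
stairs(10) = stairs(9) + stairs(8) = 55 + 34 = 89
stairs(11) = stairs(10) + stairs(9) = 89 + 55 = 144
stairs(12) = stairs(11) + stairs(10) = 144 + 89 = 233
stairs(13) = stairs(12) + stairs(11) = 233 + 144 = 377
stairs(14) = stairs(13) + stairs(12) = 377 + 233 = 610
stairs(15) = stairs(14) + stairs(13) = 610 + 377 = 987
stairs(16) = stairs(15) + stairs(14) = 987 + 610 = 1597
stairs(17) = stairs(16) + stairs(15) = 1597 + 987 = 2584
stairs(18) = stairs(17) + stairs(16) = 2584 + 1597 = 4181
stairs(19) = stairs(18) + stairs(17) = 4181 + 2584 = 6765
stairs(20) = stairs(19) + stairs(18) = 6765 + 4181 = 10946
stairs(21) = stairs(20) + stairs(19) = 10946 + 6765 = 17711
stairs(22) = stairs(21) + stairs(20) = 17711 + 10946 = 28657
stairs(23) = stairs(22) + stairs(21) = 28657 + 17711 = 46368
stairs(24) = stairs(23) + stairs(22) = 46368 + 28657 = 75025

75025


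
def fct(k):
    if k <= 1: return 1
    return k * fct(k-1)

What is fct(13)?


fct(13)
= 13 * fct(12)
= 13 * 12 * fct(11)
= 13 * 12 * 11 * fct(10)
= 13 * 12 * 11 * 10 * fct(9)
= 13 * 12 * 11 * 10 * 9 * fct(8)
= 13 * 12 * 11 * 10 * 9 * 8 * fct(7)
= 13 * 12 * 11 * 10 * 9 * 8 * 7 * fct(6)
= 13 * 12 * 11 * 10 * 9 * 8 * 7 * 6 * fct(5)
= 13 * 12 * 11 * 10 * 9 * 8 * 7 * 6 * 5 * fct(4)
= 13 * 12 * 11 * 10 * 9 * 8 * 7 * 6 * 5 * 4 * fct(3)
= 13 * 12 * 11 * 10 * 9 * 8 * 7 * 6 * 5 * 4 * 3 * fct(2)
= 13 * 12 * 11 * 10 * 9 * 8 * 7 * 6 * 5 * 4 * 3 * 2 * fct(1)
= 13 * 12 * 11 * 10 * 9 * 8 * 7 * 6 * 5 * 4 * 3 * 2 * 1
= 6227020800

6227020800


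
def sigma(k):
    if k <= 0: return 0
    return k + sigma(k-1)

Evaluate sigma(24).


sigma(24)
= 24 + 23 + 22 + 21 + 20 + 19 + 18 + 17 + 16 + 15 + 14 + 13 + 12 + 11 + 10 + 9 + 8 + 7 + 6 + 5 + 4 + 3 + 2 + 1 + sigma(0)
= 24 + 23 + 22 + 21 + 20 + 19 + 18 + 17 + 16 + 15 + 14 + 13 + 12 + 11 + 10 + 9 + 8 + 7 + 6 + 5 + 4 + 3 + 2 + 1 + 0
= 300

300


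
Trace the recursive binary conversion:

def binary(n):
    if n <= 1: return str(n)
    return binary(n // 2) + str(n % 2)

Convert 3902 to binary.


binary(3902) = binary(1951) + '0'
binary(1951) = binary(975) + '1'
binary(975) = binary(487) + '1'
binary(487) = binary(243) + '1'
binary(243) = binary(121) + '1'
binary(121) = binary(60) + '1'
binary(60) = binary(30) + '0'
binary(30) = binary(15) + '0'
binary(15) = binary(7) + '1'
binary(7) = binary(3) + '1'
binary(3) = binary(1) + '1'
binary(1) = '1'  (base case)
Concatenating: '1' + '1' + '1' + '1' + '0' + '0' + '1' + '1' + '1' + '1' + '1' + '0' = '111100111110'

111100111110


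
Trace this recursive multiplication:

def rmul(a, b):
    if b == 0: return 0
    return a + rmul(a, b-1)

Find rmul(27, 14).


rmul(27, 14) = 27 + rmul(27, 13)
rmul(27, 13) = 27 + rmul(27, 12)
rmul(27, 12) = 27 + rmul(27, 11)
rmul(27, 11) = 27 + rmul(27, 10)
rmul(27, 10) = 27 + rmul(27, 9)
rmul(27, 9) = 27 + rmul(27, 8)
rmul(27, 8) = 27 + rmul(27, 7)
rmul(27, 7) = 27 + rmul(27, 6)
rmul(27, 6) = 27 + rmul(27, 5)
rmul(27, 5) = 27 + rmul(27, 4)
rmul(27, 4) = 27 + rmul(27, 3)
rmul(27, 3) = 27 + rmul(27, 2)
rmul(27, 2) = 27 + rmul(27, 1)
rmul(27, 1) = 27 + rmul(27, 0)
rmul(27, 0) = 0  (base case)
Total: 27 + 27 + 27 + 27 + 27 + 27 + 27 + 27 + 27 + 27 + 27 + 27 + 27 + 27 + 0 = 378

378


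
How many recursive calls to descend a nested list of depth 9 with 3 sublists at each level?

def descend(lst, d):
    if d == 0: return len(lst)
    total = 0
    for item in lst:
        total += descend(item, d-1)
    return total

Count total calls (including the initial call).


At depth 0 (root): 1 call
At depth 1: each of 1 parents calls descend on 3 children = 3 calls
At depth 2: each of 3 parents calls descend on 3 children = 9 calls
At depth 3: each of 9 parents calls descend on 3 children = 27 calls
At depth 4: each of 27 parents calls descend on 3 children = 81 calls
At depth 5: each of 81 parents calls descend on 3 children = 243 calls
At depth 6: each of 243 parents calls descend on 3 children = 729 calls
At depth 7: each of 729 parents calls descend on 3 children = 2187 calls
At depth 8: each of 2187 parents calls descend on 3 children = 6561 calls
At depth 9: each of 6561 parents calls descend on 3 children = 19683 calls
Total: 1 + 3 + 9 + 27 + 81 + 243 + 729 + 2187 + 6561 + 19683 = 29524

29524
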